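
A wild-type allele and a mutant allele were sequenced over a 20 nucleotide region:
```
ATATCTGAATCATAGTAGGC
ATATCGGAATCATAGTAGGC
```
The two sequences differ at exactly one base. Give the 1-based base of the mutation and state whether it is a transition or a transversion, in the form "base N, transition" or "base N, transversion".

base 6, transversion

The sequences differ only at base 6: T→G (pyrimidine→purine), a transversion.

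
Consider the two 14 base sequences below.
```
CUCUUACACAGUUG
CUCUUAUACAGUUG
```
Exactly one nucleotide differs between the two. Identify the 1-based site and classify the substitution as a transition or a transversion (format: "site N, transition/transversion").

Site 7 changes C→U. C is a pyrimidine and U is a pyrimidine, so this is a transition.

site 7, transition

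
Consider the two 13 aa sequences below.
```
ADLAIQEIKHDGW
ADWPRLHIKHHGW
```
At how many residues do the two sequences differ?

The sequences differ at residues 3, 4, 5, 6, 7, 11 (1-based) — 6 in total.

6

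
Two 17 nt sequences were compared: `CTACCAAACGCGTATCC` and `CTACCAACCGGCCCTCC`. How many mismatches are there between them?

The sequences differ at bases 8, 11, 12, 13, 14 (1-based) — 5 in total.

5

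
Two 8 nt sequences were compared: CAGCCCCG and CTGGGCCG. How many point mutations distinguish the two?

Mismatches (1-based): site 2: A→T; site 4: C→G; site 5: C→G.

3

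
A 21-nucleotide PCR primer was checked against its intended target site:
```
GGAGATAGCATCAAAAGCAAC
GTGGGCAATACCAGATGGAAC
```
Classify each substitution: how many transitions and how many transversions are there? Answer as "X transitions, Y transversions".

7 transitions, 3 transversions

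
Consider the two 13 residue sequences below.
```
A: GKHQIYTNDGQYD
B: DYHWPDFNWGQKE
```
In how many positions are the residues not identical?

9

Comparing position by position, 9 positions differ: 1 (G/D), 2 (K/Y), 4 (Q/W), 5 (I/P), 6 (Y/D), 7 (T/F), 9 (D/W), 12 (Y/K), 13 (D/E).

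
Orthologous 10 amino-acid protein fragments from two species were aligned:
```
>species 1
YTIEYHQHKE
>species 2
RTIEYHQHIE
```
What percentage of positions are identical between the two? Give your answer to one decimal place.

2 positions differ (1, 9), so 8 of 10 match: 8/10 = 80%.

80.0%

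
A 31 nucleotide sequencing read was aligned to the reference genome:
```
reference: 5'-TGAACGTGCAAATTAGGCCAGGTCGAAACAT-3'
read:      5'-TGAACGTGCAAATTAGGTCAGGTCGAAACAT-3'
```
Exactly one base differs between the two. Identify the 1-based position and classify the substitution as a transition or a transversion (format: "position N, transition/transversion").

The sequences differ only at position 18: C→T (pyrimidine→pyrimidine), a transition.

position 18, transition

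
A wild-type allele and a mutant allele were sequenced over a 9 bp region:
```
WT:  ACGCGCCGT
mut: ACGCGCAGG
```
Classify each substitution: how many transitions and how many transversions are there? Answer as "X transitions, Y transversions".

0 transitions, 2 transversions

Transitions (purine↔purine or pyrimidine↔pyrimidine): none.
Transversions (purine↔pyrimidine): 7 C→A, 9 T→G.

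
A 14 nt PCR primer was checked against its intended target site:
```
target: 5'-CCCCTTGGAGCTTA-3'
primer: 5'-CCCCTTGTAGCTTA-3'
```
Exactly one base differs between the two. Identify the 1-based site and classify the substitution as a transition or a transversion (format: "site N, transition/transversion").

Site 8 changes G→T. G is a purine and T is a pyrimidine, so this is a transversion.

site 8, transversion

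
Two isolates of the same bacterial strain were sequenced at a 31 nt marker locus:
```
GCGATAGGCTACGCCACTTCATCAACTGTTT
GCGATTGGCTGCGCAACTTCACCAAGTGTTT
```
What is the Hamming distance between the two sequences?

5

The sequences differ at bases 6, 11, 15, 22, 26 (1-based) — 5 in total.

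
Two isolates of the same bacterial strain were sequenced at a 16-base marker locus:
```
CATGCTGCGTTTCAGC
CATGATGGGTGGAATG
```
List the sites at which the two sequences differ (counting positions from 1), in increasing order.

5, 8, 11, 12, 13, 15, 16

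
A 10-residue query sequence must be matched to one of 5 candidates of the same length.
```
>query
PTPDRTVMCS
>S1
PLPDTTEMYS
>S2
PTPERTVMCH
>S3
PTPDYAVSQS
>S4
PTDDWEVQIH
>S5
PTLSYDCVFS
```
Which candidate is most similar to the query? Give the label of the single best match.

S2

Hamming distances to query — S1: 4; S2: 2; S3: 4; S4: 6; S5: 7.
Smallest is S2 with 2 mismatches.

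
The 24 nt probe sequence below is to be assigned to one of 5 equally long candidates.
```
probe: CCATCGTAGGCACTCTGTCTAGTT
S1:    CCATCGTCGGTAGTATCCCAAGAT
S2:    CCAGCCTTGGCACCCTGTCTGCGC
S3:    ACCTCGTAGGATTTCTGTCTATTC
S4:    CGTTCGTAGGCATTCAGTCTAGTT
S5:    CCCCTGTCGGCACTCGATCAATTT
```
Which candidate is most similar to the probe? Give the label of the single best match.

S4

Hamming distances to probe — S1: 8; S2: 8; S3: 7; S4: 4; S5: 8.
Smallest is S4 with 4 mismatches.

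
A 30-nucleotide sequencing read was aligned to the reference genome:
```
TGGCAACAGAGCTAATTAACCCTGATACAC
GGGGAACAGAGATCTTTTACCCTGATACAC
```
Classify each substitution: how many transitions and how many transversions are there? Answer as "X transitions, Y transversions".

Transitions (purine↔purine or pyrimidine↔pyrimidine): none.
Transversions (purine↔pyrimidine): 1 T→G, 4 C→G, 12 C→A, 14 A→C, 15 A→T, 18 A→T.

0 transitions, 6 transversions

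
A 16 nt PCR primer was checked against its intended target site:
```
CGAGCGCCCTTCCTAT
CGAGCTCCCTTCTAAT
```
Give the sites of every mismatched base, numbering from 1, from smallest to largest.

Differences at site 6 (G→T), site 13 (C→T), site 14 (T→A).

6, 13, 14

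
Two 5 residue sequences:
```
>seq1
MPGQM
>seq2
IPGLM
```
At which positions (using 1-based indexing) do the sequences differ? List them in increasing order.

Differences at position 1 (M→I), position 4 (Q→L).

1, 4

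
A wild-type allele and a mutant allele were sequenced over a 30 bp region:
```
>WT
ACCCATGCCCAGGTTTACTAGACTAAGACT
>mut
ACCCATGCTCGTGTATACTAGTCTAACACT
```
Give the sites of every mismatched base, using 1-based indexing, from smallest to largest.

Scanning 1-based: 9: C/T; 11: A/G; 12: G/T; 15: T/A; 22: A/T; 27: G/C.

9, 11, 12, 15, 22, 27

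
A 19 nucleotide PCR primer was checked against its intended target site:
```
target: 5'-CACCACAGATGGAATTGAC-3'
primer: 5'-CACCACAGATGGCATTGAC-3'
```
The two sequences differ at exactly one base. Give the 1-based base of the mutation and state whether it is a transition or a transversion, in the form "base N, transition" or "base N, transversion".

base 13, transversion

The sequences differ only at base 13: A→C (purine→pyrimidine), a transversion.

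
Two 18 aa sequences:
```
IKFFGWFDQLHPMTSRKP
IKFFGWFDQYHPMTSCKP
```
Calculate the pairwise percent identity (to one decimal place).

88.9%

Mismatches at positions 10, 16 (1-based): 2 of 18.
Identical positions: 16/18 = 88.89% → 88.9%.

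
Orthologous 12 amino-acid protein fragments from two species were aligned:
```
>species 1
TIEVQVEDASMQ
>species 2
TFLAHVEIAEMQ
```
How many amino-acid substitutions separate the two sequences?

6

The sequences differ at residues 2, 3, 4, 5, 8, 10 (1-based) — 6 in total.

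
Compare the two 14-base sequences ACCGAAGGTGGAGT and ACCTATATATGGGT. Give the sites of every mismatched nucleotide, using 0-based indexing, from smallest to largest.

Scanning 0-based: 3: G/T; 5: A/T; 6: G/A; 7: G/T; 8: T/A; 9: G/T; 11: A/G.

3, 5, 6, 7, 8, 9, 11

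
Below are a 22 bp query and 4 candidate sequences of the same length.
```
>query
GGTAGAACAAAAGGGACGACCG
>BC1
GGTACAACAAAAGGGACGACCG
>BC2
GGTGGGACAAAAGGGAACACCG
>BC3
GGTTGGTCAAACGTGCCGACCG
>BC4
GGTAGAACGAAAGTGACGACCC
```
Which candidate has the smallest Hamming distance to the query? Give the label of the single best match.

BC1

Hamming distances to query — BC1: 1; BC2: 4; BC3: 6; BC4: 3.
Smallest is BC1 with 1 mismatch.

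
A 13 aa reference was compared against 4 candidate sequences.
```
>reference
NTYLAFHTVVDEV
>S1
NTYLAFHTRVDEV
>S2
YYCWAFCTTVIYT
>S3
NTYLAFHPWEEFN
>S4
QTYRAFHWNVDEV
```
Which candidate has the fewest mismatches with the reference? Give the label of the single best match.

S1

S1 differs at 1 position; S2 differs at 9 positions; S3 differs at 6 positions; S4 differs at 4 positions. The closest is S1.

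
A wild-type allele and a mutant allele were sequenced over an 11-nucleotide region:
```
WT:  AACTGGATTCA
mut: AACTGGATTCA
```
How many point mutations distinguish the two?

No positions differ; the sequences are identical.

0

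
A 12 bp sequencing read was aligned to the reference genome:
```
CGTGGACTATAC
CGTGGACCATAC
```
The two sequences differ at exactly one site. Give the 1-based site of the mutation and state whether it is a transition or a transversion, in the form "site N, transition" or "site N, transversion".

site 8, transition

Site 8 changes T→C. T is a pyrimidine and C is a pyrimidine, so this is a transition.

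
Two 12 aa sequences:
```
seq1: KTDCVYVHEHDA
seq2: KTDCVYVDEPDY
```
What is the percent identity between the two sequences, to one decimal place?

Mismatches at positions 8, 10, 12 (1-based): 3 of 12.
Identical positions: 9/12 = 75% → 75.0%.

75.0%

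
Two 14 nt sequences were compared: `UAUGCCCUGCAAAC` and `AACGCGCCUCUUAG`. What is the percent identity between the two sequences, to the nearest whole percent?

43%

8 positions differ (1, 3, 6, 8, 9, 11, 12, 14), so 6 of 14 match: 6/14 = 42.86%.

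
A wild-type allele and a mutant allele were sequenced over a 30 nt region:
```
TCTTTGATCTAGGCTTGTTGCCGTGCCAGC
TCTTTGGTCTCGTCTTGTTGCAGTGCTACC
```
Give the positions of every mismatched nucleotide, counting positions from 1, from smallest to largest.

Differences at position 7 (A→G), position 11 (A→C), position 13 (G→T), position 22 (C→A), position 27 (C→T), position 29 (G→C).

7, 11, 13, 22, 27, 29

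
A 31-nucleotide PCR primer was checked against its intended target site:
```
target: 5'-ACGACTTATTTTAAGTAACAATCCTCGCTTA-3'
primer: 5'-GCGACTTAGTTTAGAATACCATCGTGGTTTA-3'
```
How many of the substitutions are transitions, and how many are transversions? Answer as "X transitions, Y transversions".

4 transitions, 6 transversions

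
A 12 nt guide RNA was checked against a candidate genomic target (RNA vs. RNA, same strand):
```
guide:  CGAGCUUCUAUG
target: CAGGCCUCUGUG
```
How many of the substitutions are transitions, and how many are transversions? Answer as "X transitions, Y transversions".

4 transitions, 0 transversions

Mismatches (1-based):
base 2: G→A (purine→purine, transition)
base 3: A→G (purine→purine, transition)
base 6: U→C (pyrimidine→pyrimidine, transition)
base 10: A→G (purine→purine, transition)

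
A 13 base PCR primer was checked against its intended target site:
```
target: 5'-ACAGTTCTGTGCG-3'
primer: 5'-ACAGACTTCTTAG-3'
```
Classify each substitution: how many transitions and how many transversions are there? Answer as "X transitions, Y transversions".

2 transitions, 4 transversions

Mismatches (1-based):
site 5: T→A (pyrimidine→purine, transversion)
site 6: T→C (pyrimidine→pyrimidine, transition)
site 7: C→T (pyrimidine→pyrimidine, transition)
site 9: G→C (purine→pyrimidine, transversion)
site 11: G→T (purine→pyrimidine, transversion)
site 12: C→A (pyrimidine→purine, transversion)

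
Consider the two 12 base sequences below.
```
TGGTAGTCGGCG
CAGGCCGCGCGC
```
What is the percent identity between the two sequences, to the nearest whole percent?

Mismatches at positions 1, 2, 4, 5, 6, 7, 10, 11, 12 (1-based): 9 of 12.
Identical positions: 3/12 = 25% → 25%.

25%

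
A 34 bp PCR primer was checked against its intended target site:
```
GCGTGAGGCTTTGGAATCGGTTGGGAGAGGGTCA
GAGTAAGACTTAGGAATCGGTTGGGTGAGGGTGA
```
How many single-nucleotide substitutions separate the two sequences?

The sequences differ at sites 2, 5, 8, 12, 26, 33 (1-based) — 6 in total.

6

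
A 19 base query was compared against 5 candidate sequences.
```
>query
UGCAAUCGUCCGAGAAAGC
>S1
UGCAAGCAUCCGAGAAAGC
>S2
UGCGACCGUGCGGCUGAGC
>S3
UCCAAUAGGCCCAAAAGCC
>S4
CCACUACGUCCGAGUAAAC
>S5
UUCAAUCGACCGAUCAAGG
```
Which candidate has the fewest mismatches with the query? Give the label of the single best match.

S1 differs at 2 sites; S2 differs at 7 sites; S3 differs at 7 sites; S4 differs at 8 sites; S5 differs at 5 sites. The closest is S1.

S1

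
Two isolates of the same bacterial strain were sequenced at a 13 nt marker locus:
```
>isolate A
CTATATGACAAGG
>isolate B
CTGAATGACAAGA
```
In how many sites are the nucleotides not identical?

Comparing position by position, 3 sites differ: 3 (A/G), 4 (T/A), 13 (G/A).

3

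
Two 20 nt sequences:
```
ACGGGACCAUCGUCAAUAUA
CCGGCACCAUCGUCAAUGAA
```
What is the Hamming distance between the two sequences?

The sequences differ at positions 1, 5, 18, 19 (1-based) — 4 in total.

4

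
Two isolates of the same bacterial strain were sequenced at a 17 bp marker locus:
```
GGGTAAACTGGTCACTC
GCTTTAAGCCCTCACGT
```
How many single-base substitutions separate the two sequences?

Comparing position by position, 9 bases differ: 2 (G/C), 3 (G/T), 5 (A/T), 8 (C/G), 9 (T/C), 10 (G/C), 11 (G/C), 16 (T/G), 17 (C/T).

9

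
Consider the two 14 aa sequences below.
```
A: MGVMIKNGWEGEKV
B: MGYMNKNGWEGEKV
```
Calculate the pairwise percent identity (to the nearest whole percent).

86%

2 positions differ (3, 5), so 12 of 14 match: 12/14 = 85.71%.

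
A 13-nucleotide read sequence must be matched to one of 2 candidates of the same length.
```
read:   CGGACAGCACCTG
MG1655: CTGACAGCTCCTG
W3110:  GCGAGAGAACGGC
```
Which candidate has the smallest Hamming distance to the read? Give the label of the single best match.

MG1655

MG1655 differs at 2 positions; W3110 differs at 7 positions. The closest is MG1655.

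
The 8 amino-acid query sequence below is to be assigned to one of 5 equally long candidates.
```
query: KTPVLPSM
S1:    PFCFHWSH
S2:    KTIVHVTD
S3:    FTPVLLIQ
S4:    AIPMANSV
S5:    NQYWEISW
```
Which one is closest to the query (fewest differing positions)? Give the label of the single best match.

S3

S1 differs at 7 positions; S2 differs at 5 positions; S3 differs at 4 positions; S4 differs at 6 positions; S5 differs at 7 positions. The closest is S3.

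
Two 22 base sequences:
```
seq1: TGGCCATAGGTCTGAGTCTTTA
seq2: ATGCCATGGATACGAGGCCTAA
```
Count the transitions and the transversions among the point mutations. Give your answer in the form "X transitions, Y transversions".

4 transitions, 5 transversions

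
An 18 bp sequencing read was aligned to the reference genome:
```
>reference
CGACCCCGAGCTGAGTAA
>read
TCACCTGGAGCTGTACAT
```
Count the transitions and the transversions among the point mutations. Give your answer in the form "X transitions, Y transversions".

4 transitions, 4 transversions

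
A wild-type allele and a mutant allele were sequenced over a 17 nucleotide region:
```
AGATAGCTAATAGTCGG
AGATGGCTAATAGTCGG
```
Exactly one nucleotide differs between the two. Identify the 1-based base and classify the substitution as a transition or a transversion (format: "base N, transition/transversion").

Base 5 changes A→G. A is a purine and G is a purine, so this is a transition.

base 5, transition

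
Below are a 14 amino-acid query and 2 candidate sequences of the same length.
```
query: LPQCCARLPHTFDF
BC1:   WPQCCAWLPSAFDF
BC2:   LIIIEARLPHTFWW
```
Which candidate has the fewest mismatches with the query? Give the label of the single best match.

BC1 differs at 4 residues; BC2 differs at 6 residues. The closest is BC1.

BC1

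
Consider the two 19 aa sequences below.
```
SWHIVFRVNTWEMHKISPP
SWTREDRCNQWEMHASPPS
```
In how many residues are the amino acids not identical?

10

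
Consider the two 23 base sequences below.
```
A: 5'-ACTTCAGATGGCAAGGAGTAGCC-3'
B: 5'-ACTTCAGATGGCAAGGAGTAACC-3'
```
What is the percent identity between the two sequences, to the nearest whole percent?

Mismatch at position 21 (1-based): 1 of 23.
Identical positions: 22/23 = 95.65% → 96%.

96%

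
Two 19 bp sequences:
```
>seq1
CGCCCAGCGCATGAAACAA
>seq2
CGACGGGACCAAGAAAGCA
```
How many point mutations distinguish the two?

8

Comparing position by position, 8 sites differ: 3 (C/A), 5 (C/G), 6 (A/G), 8 (C/A), 9 (G/C), 12 (T/A), 17 (C/G), 18 (A/C).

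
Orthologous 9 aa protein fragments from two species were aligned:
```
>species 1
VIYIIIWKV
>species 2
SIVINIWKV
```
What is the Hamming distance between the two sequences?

3

The sequences differ at positions 1, 3, 5 (1-based) — 3 in total.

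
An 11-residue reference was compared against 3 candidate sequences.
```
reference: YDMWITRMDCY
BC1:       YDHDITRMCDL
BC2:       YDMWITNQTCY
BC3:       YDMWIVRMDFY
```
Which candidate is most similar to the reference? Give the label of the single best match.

Hamming distances to reference — BC1: 5; BC2: 3; BC3: 2.
Smallest is BC3 with 2 mismatches.

BC3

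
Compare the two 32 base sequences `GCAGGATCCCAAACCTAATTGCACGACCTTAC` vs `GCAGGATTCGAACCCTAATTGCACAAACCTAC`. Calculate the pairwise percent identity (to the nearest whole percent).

81%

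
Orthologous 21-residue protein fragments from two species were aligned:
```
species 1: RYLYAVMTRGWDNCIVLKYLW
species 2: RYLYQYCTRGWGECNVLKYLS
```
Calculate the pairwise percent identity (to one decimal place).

66.7%

7 positions differ (5, 6, 7, 12, 13, 15, 21), so 14 of 21 match: 14/21 = 66.67%.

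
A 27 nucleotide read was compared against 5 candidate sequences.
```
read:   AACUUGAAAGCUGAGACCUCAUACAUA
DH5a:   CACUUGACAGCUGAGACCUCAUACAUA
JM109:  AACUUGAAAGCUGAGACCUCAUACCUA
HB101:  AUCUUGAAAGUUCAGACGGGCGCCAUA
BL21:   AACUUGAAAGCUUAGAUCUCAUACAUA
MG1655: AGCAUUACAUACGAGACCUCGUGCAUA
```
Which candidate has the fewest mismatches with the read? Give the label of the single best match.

JM109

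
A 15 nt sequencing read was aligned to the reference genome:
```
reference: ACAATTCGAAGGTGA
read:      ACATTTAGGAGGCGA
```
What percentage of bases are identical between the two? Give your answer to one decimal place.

73.3%

4 positions differ (4, 7, 9, 13), so 11 of 15 match: 11/15 = 73.33%.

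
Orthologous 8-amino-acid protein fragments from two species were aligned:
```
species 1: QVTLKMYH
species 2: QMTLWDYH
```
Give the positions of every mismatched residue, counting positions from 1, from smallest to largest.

2, 5, 6

Differences at position 2 (V→M), position 5 (K→W), position 6 (M→D).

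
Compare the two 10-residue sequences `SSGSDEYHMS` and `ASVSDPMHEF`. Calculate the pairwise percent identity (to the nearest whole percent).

40%

6 positions differ (1, 3, 6, 7, 9, 10), so 4 of 10 match: 4/10 = 40%.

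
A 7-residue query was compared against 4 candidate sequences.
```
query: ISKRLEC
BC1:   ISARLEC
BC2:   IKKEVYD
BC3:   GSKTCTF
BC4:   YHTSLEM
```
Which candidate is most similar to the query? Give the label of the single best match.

BC1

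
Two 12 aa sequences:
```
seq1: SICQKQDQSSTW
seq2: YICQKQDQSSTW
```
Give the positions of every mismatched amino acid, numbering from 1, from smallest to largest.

Scanning 1-based: 1: S/Y.

1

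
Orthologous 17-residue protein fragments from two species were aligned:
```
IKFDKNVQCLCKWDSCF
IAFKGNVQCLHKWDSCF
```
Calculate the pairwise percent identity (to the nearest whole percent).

76%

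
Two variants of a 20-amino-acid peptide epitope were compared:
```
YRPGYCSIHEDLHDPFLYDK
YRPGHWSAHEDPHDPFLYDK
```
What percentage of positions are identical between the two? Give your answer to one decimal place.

Mismatches at positions 5, 6, 8, 12 (1-based): 4 of 20.
Identical positions: 16/20 = 80% → 80.0%.

80.0%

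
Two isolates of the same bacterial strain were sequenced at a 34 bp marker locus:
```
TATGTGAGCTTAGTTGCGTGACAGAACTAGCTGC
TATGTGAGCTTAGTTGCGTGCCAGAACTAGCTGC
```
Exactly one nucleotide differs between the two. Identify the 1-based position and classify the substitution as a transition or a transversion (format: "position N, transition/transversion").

position 21, transversion

Position 21 changes A→C. A is a purine and C is a pyrimidine, so this is a transversion.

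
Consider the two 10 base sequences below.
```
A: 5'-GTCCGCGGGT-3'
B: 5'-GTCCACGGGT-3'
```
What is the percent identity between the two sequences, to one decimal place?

Mismatch at position 5 (1-based): 1 of 10.
Identical positions: 9/10 = 90% → 90.0%.

90.0%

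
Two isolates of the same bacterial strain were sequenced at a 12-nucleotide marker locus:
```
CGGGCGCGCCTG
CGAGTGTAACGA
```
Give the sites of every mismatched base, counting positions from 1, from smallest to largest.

3, 5, 7, 8, 9, 11, 12

Scanning 1-based: 3: G/A; 5: C/T; 7: C/T; 8: G/A; 9: C/A; 11: T/G; 12: G/A.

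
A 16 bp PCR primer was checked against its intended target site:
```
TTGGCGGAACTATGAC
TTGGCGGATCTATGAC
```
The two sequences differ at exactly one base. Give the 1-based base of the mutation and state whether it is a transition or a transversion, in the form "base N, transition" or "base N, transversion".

base 9, transversion

Base 9 changes A→T. A is a purine and T is a pyrimidine, so this is a transversion.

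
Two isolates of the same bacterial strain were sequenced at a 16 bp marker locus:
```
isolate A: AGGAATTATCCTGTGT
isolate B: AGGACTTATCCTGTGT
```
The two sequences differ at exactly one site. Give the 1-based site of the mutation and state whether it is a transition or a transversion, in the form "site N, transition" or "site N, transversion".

Site 5 changes A→C. A is a purine and C is a pyrimidine, so this is a transversion.

site 5, transversion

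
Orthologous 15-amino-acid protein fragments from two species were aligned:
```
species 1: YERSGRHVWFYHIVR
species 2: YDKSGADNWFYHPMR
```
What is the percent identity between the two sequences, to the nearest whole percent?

Mismatches at positions 2, 3, 6, 7, 8, 13, 14 (1-based): 7 of 15.
Identical positions: 8/15 = 53.33% → 53%.

53%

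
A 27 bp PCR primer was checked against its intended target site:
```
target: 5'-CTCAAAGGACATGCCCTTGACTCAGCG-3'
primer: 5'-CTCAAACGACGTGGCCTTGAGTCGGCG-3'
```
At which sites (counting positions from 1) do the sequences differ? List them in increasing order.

Differences at site 7 (G→C), site 11 (A→G), site 14 (C→G), site 21 (C→G), site 24 (A→G).

7, 11, 14, 21, 24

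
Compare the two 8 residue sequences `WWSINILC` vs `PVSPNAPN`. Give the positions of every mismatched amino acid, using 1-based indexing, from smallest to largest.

1, 2, 4, 6, 7, 8

Scanning 1-based: 1: W/P; 2: W/V; 4: I/P; 6: I/A; 7: L/P; 8: C/N.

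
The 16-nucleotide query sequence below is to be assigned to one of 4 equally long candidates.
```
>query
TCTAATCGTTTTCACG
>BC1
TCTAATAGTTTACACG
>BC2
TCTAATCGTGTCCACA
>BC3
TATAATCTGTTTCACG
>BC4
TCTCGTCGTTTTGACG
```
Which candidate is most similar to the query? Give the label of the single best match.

Hamming distances to query — BC1: 2; BC2: 3; BC3: 3; BC4: 3.
Smallest is BC1 with 2 mismatches.

BC1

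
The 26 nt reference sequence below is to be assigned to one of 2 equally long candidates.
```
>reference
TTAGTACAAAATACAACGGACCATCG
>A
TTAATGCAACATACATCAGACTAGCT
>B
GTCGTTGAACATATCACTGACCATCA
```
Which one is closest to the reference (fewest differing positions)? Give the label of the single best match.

A

A differs at 8 positions; B differs at 9 positions. The closest is A.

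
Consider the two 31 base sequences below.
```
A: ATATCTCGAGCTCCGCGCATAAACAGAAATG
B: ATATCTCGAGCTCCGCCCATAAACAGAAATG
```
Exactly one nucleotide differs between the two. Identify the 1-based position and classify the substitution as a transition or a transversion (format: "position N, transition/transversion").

The sequences differ only at position 17: G→C (purine→pyrimidine), a transversion.

position 17, transversion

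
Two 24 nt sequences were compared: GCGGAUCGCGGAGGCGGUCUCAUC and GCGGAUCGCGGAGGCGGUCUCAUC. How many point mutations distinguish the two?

0

The two sequences are identical at every position.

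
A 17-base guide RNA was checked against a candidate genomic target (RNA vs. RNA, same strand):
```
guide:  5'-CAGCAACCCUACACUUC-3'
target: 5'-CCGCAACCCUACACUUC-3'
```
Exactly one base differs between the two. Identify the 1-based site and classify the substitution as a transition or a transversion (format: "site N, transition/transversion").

site 2, transversion

Site 2 changes A→C. A is a purine and C is a pyrimidine, so this is a transversion.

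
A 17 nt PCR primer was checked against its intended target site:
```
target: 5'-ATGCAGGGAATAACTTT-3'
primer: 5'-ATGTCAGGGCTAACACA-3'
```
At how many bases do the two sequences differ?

Comparing position by position, 8 bases differ: 4 (C/T), 5 (A/C), 6 (G/A), 9 (A/G), 10 (A/C), 15 (T/A), 16 (T/C), 17 (T/A).

8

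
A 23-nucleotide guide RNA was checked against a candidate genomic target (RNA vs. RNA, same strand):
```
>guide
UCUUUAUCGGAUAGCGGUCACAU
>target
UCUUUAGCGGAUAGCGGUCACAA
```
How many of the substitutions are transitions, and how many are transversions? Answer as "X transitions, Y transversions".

0 transitions, 2 transversions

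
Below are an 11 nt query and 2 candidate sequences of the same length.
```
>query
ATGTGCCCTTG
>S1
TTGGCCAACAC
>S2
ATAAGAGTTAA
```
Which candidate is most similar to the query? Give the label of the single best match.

S2

S1 differs at 8 sites; S2 differs at 7 sites. The closest is S2.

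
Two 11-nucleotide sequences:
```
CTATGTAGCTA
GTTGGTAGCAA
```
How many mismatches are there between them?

4

The sequences differ at positions 1, 3, 4, 10 (1-based) — 4 in total.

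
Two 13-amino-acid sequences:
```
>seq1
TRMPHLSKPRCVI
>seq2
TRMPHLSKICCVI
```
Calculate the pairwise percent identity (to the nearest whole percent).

85%

Mismatches at positions 9, 10 (1-based): 2 of 13.
Identical positions: 11/13 = 84.62% → 85%.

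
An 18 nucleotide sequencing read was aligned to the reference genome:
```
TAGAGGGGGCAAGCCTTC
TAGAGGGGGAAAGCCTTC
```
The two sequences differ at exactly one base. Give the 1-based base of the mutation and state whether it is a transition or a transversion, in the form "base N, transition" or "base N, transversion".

base 10, transversion

The sequences differ only at base 10: C→A (pyrimidine→purine), a transversion.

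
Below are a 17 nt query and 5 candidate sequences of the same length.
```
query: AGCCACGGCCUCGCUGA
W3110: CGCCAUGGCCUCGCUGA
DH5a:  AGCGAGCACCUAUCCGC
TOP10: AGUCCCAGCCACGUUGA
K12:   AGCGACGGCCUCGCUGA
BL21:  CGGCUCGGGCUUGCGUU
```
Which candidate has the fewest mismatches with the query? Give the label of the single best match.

Hamming distances to query — W3110: 2; DH5a: 8; TOP10: 5; K12: 1; BL21: 8.
Smallest is K12 with 1 mismatch.

K12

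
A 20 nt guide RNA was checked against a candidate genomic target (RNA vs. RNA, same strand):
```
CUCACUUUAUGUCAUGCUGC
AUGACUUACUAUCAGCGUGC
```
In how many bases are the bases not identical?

8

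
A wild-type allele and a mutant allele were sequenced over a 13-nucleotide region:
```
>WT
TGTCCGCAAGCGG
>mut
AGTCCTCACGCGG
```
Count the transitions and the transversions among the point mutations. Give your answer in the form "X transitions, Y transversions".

0 transitions, 3 transversions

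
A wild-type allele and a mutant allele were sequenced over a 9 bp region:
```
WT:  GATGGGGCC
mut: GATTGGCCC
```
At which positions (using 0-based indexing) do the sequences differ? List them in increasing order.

3, 6

Differences at position 3 (G→T), position 6 (G→C).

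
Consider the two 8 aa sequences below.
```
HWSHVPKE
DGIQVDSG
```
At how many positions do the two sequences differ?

Mismatches (1-based): position 1: H→D; position 2: W→G; position 3: S→I; position 4: H→Q; position 6: P→D; position 7: K→S; position 8: E→G.

7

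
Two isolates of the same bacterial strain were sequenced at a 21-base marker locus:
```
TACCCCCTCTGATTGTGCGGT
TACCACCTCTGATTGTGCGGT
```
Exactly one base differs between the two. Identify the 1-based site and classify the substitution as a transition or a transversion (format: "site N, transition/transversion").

Site 5 changes C→A. C is a pyrimidine and A is a purine, so this is a transversion.

site 5, transversion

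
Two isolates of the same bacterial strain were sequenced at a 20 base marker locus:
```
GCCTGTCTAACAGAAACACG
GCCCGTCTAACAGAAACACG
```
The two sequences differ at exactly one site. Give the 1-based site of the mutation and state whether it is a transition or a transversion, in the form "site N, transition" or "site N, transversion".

site 4, transition

Site 4 changes T→C. T is a pyrimidine and C is a pyrimidine, so this is a transition.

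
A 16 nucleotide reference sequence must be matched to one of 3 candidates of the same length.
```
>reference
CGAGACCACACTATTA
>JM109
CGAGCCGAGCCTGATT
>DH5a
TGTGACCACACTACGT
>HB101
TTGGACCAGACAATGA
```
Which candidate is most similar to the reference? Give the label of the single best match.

DH5a

JM109 differs at 7 sites; DH5a differs at 5 sites; HB101 differs at 6 sites. The closest is DH5a.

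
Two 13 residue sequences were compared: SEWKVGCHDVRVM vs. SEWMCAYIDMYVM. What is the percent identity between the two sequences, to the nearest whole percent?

Mismatches at positions 4, 5, 6, 7, 8, 10, 11 (1-based): 7 of 13.
Identical positions: 6/13 = 46.15% → 46%.

46%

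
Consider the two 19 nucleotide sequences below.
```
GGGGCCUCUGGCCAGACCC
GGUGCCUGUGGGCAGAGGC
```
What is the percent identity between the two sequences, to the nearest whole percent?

74%

Mismatches at positions 3, 8, 12, 17, 18 (1-based): 5 of 19.
Identical positions: 14/19 = 73.68% → 74%.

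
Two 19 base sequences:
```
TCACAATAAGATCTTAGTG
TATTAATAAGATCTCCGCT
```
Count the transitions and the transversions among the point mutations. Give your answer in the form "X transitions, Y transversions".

3 transitions, 4 transversions

Transitions (purine↔purine or pyrimidine↔pyrimidine): 4 C→T, 15 T→C, 18 T→C.
Transversions (purine↔pyrimidine): 2 C→A, 3 A→T, 16 A→C, 19 G→T.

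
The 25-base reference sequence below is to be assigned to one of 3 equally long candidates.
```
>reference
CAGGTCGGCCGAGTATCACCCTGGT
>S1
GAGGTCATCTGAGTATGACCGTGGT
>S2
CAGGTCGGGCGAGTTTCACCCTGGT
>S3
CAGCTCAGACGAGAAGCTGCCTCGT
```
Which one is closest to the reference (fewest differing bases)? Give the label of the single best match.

S1 differs at 6 bases; S2 differs at 2 bases; S3 differs at 8 bases. The closest is S2.

S2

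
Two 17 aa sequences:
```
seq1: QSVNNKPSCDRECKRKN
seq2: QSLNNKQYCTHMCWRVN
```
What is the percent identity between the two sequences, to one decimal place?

52.9%

Mismatches at positions 3, 7, 8, 10, 11, 12, 14, 16 (1-based): 8 of 17.
Identical positions: 9/17 = 52.94% → 52.9%.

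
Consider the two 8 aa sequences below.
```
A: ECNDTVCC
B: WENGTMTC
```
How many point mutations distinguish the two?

The sequences differ at residues 1, 2, 4, 6, 7 (1-based) — 5 in total.

5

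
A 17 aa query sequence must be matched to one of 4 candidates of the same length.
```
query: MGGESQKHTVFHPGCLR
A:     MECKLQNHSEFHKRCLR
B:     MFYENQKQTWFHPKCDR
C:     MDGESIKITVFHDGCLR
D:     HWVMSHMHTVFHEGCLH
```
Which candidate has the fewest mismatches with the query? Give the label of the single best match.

A differs at 9 residues; B differs at 7 residues; C differs at 4 residues; D differs at 8 residues. The closest is C.

C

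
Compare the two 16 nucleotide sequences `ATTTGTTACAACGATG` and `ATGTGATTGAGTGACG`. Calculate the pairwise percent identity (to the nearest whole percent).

56%

Mismatches at positions 3, 6, 8, 9, 11, 12, 15 (1-based): 7 of 16.
Identical positions: 9/16 = 56.25% → 56%.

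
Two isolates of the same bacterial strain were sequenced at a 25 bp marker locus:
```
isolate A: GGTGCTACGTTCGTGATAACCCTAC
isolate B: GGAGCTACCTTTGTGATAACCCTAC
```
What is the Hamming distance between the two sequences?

3

Comparing position by position, 3 positions differ: 3 (T/A), 9 (G/C), 12 (C/T).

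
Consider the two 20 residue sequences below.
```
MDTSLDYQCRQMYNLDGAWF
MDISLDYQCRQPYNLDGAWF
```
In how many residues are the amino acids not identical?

2

Comparing position by position, 2 residues differ: 3 (T/I), 12 (M/P).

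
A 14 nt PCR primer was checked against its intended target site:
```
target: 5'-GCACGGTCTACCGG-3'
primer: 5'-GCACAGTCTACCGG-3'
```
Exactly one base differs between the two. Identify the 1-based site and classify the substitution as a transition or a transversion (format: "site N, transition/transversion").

site 5, transition

Site 5 changes G→A. G is a purine and A is a purine, so this is a transition.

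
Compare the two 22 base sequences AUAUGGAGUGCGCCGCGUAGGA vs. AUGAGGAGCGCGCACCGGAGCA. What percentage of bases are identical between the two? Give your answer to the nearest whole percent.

Mismatches at positions 3, 4, 9, 14, 15, 18, 21 (1-based): 7 of 22.
Identical positions: 15/22 = 68.18% → 68%.

68%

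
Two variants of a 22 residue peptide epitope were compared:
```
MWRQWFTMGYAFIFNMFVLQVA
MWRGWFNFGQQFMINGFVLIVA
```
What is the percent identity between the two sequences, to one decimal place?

59.1%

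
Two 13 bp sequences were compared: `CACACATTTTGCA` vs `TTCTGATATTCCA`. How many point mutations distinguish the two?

The sequences differ at bases 1, 2, 4, 5, 8, 11 (1-based) — 6 in total.

6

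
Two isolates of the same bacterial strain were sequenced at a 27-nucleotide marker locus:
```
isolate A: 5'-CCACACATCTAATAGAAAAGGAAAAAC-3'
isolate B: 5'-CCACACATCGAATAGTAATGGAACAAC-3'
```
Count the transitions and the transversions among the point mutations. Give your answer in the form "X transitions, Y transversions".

Transitions (purine↔purine or pyrimidine↔pyrimidine): none.
Transversions (purine↔pyrimidine): 10 T→G, 16 A→T, 19 A→T, 24 A→C.

0 transitions, 4 transversions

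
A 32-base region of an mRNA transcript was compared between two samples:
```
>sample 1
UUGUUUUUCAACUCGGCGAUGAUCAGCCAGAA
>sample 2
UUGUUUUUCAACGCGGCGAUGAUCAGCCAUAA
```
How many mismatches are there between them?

2

The sequences differ at sites 13, 30 (1-based) — 2 in total.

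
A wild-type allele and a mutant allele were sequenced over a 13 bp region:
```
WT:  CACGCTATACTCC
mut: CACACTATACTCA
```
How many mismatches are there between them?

2

The sequences differ at sites 4, 13 (1-based) — 2 in total.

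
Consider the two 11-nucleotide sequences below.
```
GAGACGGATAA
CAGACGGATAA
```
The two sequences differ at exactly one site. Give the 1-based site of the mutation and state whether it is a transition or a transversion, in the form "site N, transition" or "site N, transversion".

The sequences differ only at site 1: G→C (purine→pyrimidine), a transversion.

site 1, transversion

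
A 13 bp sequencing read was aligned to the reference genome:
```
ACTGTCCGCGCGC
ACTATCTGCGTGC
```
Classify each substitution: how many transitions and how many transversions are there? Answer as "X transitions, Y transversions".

3 transitions, 0 transversions

Mismatches (1-based):
position 4: G→A (purine→purine, transition)
position 7: C→T (pyrimidine→pyrimidine, transition)
position 11: C→T (pyrimidine→pyrimidine, transition)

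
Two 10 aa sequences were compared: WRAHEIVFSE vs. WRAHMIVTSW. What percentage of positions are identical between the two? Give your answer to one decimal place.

70.0%

3 positions differ (5, 8, 10), so 7 of 10 match: 7/10 = 70%.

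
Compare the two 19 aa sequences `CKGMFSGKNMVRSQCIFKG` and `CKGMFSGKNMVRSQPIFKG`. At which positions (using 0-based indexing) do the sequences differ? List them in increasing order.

Scanning 0-based: 14: C/P.

14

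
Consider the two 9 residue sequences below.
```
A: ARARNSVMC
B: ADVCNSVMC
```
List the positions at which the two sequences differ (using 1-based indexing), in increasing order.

2, 3, 4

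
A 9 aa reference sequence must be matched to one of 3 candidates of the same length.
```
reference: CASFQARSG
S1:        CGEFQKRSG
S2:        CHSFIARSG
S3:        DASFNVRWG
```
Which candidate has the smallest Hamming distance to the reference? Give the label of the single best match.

S2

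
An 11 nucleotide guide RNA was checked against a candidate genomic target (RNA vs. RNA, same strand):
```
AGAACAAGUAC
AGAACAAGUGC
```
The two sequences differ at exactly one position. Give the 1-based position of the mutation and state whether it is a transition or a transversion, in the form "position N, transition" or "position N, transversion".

Position 10 changes A→G. A is a purine and G is a purine, so this is a transition.

position 10, transition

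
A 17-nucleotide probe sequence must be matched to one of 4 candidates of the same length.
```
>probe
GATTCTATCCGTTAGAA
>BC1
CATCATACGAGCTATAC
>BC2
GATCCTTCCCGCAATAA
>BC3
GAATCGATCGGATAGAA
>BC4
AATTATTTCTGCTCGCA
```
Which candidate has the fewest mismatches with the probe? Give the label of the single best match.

Hamming distances to probe — BC1: 9; BC2: 6; BC3: 4; BC4: 7.
Smallest is BC3 with 4 mismatches.

BC3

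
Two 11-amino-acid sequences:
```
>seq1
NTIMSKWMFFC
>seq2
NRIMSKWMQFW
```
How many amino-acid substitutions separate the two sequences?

Mismatches (1-based): position 2: T→R; position 9: F→Q; position 11: C→W.

3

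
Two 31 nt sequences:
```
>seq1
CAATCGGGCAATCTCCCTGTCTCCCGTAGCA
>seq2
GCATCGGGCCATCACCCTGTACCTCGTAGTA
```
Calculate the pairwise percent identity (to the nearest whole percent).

Mismatches at positions 1, 2, 10, 14, 21, 22, 24, 30 (1-based): 8 of 31.
Identical positions: 23/31 = 74.19% → 74%.

74%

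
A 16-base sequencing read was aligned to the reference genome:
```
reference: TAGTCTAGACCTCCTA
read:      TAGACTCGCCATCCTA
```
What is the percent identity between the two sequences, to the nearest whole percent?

4 positions differ (4, 7, 9, 11), so 12 of 16 match: 12/16 = 75%.

75%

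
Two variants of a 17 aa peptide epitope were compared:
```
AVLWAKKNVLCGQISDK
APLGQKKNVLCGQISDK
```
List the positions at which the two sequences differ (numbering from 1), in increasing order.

Differences at position 2 (V→P), position 4 (W→G), position 5 (A→Q).

2, 4, 5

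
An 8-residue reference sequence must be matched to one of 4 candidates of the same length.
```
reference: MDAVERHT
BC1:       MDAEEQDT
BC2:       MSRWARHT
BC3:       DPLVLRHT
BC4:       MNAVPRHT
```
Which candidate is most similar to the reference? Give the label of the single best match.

BC1 differs at 3 residues; BC2 differs at 4 residues; BC3 differs at 4 residues; BC4 differs at 2 residues. The closest is BC4.

BC4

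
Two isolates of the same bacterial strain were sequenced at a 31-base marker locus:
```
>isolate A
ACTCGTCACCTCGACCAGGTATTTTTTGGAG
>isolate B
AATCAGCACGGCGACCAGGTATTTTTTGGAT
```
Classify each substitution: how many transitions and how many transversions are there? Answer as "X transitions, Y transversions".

1 transition, 5 transversions

Transitions (purine↔purine or pyrimidine↔pyrimidine): 5 G→A.
Transversions (purine↔pyrimidine): 2 C→A, 6 T→G, 10 C→G, 11 T→G, 31 G→T.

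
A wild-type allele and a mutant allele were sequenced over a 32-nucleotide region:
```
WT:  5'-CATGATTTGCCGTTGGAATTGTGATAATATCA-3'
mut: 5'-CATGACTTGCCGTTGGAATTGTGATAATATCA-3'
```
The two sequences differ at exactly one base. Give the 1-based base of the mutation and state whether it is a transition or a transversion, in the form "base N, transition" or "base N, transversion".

Base 6 changes T→C. T is a pyrimidine and C is a pyrimidine, so this is a transition.

base 6, transition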